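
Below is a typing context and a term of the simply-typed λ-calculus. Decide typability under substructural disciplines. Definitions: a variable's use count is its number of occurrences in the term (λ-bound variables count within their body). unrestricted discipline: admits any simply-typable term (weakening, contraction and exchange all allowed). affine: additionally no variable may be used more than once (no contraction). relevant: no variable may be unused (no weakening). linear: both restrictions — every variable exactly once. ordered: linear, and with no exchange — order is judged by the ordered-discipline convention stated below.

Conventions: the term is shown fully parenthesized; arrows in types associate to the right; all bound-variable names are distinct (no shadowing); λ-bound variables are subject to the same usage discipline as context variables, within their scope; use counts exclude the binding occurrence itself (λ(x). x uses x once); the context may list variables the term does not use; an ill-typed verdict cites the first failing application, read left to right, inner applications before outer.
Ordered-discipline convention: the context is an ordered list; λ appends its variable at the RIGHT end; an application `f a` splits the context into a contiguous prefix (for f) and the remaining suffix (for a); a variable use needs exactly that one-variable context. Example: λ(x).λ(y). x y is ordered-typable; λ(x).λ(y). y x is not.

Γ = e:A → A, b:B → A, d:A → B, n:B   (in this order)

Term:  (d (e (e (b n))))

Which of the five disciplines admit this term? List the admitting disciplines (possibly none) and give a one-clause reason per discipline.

admitting disciplines: relevant, unrestricted
use counts: e=2, b=1, d=1, n=1
uses in reading order: d, e, e, b, n
typing: ✓ — B
ordered: ✗ — e ×2 used more than once (contraction)
linear: ✗ — e ×2 used more than once (contraction)
affine: ✗ — e ×2 used more than once (contraction)
relevant: ✓ — at least one use each (e, b, d, n)
unrestricted: ✓ — simply typable at B; W, C, E all held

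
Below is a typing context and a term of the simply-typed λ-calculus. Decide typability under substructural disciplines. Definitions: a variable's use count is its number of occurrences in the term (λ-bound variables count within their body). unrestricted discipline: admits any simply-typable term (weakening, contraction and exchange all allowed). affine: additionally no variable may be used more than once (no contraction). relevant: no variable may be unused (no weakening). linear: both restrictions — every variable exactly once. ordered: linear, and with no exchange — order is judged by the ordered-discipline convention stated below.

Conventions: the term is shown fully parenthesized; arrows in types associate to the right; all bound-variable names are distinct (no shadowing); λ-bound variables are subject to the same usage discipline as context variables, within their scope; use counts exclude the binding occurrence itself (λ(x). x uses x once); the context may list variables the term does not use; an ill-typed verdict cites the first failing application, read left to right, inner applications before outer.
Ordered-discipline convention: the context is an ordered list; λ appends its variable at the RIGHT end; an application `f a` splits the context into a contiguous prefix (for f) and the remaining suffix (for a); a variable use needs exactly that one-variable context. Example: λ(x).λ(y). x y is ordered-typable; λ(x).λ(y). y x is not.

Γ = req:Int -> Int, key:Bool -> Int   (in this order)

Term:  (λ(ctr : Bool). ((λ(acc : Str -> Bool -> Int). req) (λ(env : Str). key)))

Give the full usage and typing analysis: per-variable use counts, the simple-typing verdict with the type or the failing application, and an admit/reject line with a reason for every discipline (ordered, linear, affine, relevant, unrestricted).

counts: req ×1; key ×1; ctr (λ-bound) ×0; acc (λ-bound) ×0; env (λ-bound) ×0
uses in reading order: req, key
typing: well-typed at Bool -> Int -> Int
ordered: ✗ — needs weakening: ctr, acc, env unused
linear: ✗ — needs weakening: ctr, acc, env unused
affine: ✓ — no duplicate uses among req, key, ctr, acc, env
relevant: ✗ — needs weakening: ctr, acc, env unused
unrestricted: ✓ — well-typed at Bool -> Int -> Int; no restrictions here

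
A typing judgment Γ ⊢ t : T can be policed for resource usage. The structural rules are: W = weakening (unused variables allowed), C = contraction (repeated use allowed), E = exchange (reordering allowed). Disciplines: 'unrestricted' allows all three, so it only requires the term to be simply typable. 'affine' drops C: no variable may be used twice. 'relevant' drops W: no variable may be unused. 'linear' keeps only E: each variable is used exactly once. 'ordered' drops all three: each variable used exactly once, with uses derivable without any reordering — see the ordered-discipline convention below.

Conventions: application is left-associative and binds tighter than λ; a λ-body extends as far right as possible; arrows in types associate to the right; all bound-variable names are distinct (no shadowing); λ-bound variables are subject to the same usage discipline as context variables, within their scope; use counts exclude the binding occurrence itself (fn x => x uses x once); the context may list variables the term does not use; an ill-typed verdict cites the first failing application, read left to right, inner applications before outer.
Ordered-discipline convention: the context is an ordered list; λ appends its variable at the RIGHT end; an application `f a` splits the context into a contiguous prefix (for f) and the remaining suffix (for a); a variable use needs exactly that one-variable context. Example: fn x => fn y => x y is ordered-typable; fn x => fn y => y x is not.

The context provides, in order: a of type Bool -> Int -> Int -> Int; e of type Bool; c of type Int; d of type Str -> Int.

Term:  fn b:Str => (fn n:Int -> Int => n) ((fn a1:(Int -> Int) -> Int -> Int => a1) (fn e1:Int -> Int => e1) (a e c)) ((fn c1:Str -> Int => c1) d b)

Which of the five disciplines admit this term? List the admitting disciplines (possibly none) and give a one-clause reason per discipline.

admitted by: ordered, linear, affine, relevant, unrestricted
use counts: a=1, e=1, c=1, d=1, b [bound]=1, n [bound]=1, a1 [bound]=1, e1 [bound]=1, c1 [bound]=1
uses in reading order: n, a1, e1, a, e, c, c1, d, b
typing: well-typed at Str -> Int
ordered: ✓ — a, e, c, d, b, n, a1, e1, c1 once each; derivable with no W/C/E
linear: ✓ — single use per variable (a, e, c, d, b, n, a1, e1, c1)
affine: ✓ — a, e, c, d, b, n, a1, e1, c1: no repeats, contraction unneeded
relevant: ✓ — a, e, c, d, b, n, a1, e1, c1: all used, weakening unneeded
unrestricted: ✓ — well-typed at Str -> Int; no restrictions here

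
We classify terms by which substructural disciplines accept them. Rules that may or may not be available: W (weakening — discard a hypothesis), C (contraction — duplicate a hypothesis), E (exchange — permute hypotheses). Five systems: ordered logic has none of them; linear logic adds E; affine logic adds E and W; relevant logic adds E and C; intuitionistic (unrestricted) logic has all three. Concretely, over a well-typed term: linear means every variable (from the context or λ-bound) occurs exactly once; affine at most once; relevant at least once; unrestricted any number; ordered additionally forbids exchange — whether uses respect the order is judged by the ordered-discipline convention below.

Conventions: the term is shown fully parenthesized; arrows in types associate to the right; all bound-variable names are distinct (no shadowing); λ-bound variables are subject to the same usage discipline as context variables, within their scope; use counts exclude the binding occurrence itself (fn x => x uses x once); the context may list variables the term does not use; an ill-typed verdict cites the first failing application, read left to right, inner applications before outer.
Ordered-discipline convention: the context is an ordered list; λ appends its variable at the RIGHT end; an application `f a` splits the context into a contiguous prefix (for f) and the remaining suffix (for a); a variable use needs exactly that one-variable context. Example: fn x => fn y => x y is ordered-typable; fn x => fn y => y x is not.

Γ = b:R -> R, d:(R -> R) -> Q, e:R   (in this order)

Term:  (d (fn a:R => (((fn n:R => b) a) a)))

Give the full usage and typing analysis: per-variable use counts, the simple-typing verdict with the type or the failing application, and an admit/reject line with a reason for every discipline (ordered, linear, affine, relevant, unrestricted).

variable uses: b: 1×; d: 1×; e: 0×; a (λ-bound): 2×; n (λ-bound): 0×
left-to-right use order: d, b, a, a
typing: the term checks, with type Q
ordered: ✗, repeated use of a ×2; needs weakening: e, n unused
linear: ✗, repeated use of a ×2; needs weakening: e, n unused
affine: ✗, repeated use of a ×2
relevant: ✗, needs weakening: e, n unused
unrestricted: ✓, typability at Q is all that's needed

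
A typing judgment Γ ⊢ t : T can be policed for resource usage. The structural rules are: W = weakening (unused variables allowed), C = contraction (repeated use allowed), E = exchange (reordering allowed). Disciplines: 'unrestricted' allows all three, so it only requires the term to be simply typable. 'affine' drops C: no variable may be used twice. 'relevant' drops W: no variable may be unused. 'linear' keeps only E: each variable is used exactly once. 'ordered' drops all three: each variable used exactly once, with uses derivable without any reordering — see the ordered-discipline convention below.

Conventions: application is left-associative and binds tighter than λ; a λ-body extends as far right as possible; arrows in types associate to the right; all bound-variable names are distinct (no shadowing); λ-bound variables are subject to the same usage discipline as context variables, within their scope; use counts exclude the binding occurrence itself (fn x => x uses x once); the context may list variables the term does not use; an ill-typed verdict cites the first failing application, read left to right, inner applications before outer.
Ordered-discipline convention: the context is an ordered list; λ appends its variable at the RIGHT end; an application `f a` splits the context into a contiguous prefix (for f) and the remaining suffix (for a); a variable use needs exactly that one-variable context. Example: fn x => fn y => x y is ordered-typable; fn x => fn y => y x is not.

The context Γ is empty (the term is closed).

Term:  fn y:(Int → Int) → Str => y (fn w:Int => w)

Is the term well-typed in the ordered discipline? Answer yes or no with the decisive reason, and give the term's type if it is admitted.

yes — y, w once each; derivable with no W/C/E; term : ((Int → Int) → Str) → Str
counts: y (λ-bound): 1, w (λ-bound): 1
uses in reading order: y, w
typing: the term checks, with type ((Int → Int) → Str) → Str
all disciplines: ordered ✓; linear ✓; affine ✓; relevant ✓; unrestricted ✓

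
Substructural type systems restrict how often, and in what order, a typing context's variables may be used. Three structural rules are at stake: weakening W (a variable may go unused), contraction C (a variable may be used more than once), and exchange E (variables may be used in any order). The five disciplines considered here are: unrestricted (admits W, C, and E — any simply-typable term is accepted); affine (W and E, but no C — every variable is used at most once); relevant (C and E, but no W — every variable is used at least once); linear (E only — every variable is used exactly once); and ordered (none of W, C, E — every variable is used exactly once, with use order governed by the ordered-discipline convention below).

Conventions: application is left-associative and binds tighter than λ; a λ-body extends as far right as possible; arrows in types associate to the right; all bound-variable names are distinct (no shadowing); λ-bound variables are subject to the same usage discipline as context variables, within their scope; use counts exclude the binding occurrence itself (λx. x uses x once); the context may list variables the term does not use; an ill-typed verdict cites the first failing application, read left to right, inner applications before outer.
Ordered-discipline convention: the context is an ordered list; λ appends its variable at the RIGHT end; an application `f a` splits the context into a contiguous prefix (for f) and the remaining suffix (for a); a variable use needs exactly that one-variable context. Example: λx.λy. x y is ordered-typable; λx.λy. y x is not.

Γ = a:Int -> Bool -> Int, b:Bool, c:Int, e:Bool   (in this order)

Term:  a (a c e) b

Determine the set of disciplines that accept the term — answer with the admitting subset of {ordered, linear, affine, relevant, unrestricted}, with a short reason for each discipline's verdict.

admitted in: relevant, unrestricted
variable uses: a=2, b=1, c=1, e=1
order of uses: a, a, c, e, b
typing: well-typed — term : Int
ordered: ✗ — needs contraction — a ×2
linear: ✗ — needs contraction — a ×2
affine: ✗ — needs contraction — a ×2
relevant: ✓ — none of a, b, c, e goes unused
unrestricted: ✓ — simply typable at Int; W, C, E all held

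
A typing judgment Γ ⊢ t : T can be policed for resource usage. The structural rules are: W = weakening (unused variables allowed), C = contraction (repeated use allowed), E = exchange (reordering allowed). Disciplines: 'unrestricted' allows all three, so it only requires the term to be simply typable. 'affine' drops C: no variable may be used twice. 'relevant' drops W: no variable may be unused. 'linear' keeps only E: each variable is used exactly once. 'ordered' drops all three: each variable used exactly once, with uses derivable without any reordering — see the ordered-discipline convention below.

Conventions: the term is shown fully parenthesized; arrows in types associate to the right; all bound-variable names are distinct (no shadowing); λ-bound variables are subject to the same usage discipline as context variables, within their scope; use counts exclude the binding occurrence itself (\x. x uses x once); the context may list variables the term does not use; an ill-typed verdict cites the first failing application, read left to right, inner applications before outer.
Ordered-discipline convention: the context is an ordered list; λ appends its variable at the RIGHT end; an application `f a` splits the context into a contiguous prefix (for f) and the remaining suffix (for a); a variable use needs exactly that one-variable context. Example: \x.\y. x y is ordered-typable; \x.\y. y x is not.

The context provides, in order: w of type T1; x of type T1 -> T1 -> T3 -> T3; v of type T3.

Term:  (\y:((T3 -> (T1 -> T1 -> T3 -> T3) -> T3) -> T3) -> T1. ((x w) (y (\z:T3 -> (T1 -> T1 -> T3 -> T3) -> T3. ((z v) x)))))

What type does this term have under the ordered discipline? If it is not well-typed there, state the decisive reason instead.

not well-typed under ordered — x ×2 used more than once (contraction)
usage: w: 1×; x: 2×; v: 1×; y (λ-bound): 1×; z (λ-bound): 1×
use order (left to right): x, w, y, z, v, x
typing: well-typed — term : (((T3 -> (T1 -> T1 -> T3 -> T3) -> T3) -> T3) -> T1) -> T3 -> T3
per-discipline verdicts: ordered ✗ · linear ✗ · affine ✗ · relevant ✓ · unrestricted ✓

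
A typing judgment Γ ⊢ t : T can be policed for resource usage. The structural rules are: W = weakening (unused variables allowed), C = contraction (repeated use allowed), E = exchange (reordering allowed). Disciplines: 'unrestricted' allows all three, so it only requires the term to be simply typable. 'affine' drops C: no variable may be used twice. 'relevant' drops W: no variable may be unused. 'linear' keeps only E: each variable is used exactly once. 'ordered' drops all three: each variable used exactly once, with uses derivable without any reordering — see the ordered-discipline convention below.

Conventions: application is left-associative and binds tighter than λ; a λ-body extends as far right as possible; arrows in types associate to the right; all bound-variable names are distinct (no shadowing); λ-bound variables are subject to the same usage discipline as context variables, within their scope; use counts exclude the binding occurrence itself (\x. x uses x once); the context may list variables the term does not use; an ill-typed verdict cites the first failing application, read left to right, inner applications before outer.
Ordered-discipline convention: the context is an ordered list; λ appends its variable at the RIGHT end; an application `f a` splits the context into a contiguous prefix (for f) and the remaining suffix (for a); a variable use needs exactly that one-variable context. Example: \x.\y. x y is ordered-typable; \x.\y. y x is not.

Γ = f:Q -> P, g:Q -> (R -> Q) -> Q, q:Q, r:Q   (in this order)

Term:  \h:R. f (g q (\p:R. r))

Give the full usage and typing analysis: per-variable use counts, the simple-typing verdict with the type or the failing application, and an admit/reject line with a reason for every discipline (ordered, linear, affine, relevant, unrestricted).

variable uses: f=1; g=1; q=1; r=1; h (bound)=0; p (bound)=0
uses in reading order: f, g, q, r
typing: the term checks, with type R -> P
ordered: ✗ — h, p never used (weakening)
linear: ✗ — h, p never used (weakening)
affine: ✓ — at most one use each (f, g, q, r, h, p)
relevant: ✗ — h, p never used (weakening)
unrestricted: ✓ — type-checks (R -> P) and nothing is barred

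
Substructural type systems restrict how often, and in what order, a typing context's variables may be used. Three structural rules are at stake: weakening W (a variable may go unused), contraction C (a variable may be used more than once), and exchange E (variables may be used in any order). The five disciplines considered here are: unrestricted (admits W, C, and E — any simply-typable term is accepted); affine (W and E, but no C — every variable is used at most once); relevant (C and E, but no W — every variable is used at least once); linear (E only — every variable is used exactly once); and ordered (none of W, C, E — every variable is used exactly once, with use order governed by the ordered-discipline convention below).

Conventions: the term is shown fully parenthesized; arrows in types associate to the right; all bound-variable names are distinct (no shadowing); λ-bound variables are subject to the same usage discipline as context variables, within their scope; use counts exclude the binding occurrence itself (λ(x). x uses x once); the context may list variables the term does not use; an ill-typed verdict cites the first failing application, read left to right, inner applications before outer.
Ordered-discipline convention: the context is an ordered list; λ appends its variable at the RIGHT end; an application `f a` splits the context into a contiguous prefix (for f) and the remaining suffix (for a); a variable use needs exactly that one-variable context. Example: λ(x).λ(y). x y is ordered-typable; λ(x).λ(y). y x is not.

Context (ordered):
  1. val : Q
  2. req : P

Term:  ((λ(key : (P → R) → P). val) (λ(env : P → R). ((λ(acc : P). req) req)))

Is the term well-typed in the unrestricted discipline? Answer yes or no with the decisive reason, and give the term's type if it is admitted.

yes — simply typable at Q; W, C, E all held; term : Q
use counts: val=1, req=2, key (λ-bound)=0, env (λ-bound)=0, acc (λ-bound)=0
left-to-right use order: val, req, req
typing: the term checks, with type Q
across the five disciplines: ordered ✗, linear ✗, affine ✗, relevant ✗, unrestricted ✓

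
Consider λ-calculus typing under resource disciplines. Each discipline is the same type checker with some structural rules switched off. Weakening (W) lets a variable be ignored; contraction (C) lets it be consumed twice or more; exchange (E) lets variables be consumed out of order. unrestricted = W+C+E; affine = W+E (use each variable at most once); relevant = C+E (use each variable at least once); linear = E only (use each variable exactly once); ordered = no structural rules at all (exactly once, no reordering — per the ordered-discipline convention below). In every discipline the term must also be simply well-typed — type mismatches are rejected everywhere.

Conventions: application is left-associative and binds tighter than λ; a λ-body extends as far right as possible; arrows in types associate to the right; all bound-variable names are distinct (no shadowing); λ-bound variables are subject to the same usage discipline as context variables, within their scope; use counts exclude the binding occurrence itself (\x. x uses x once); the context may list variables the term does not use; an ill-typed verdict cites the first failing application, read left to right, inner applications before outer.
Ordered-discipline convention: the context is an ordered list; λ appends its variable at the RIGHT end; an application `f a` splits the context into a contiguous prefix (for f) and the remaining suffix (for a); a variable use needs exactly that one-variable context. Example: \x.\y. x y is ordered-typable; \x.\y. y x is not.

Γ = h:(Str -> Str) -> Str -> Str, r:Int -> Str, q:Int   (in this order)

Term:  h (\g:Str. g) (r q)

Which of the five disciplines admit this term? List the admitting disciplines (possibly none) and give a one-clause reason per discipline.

accepted by: ordered, linear, affine, relevant, unrestricted
counts: h ×1; r ×1; q ×1; g (λ-bound) ×1
order of uses: h, g, r, q
typing: ✓ — Str
ordered: ✓ — one use each (h, r, q, g); ordered split holds
linear: ✓ — single use per variable (h, r, q, g)
affine: ✓ — h, r, q, g: no repeats, contraction unneeded
relevant: ✓ — none of h, r, q, g goes unused
unrestricted: ✓ — simply typable at Str; W, C, E all held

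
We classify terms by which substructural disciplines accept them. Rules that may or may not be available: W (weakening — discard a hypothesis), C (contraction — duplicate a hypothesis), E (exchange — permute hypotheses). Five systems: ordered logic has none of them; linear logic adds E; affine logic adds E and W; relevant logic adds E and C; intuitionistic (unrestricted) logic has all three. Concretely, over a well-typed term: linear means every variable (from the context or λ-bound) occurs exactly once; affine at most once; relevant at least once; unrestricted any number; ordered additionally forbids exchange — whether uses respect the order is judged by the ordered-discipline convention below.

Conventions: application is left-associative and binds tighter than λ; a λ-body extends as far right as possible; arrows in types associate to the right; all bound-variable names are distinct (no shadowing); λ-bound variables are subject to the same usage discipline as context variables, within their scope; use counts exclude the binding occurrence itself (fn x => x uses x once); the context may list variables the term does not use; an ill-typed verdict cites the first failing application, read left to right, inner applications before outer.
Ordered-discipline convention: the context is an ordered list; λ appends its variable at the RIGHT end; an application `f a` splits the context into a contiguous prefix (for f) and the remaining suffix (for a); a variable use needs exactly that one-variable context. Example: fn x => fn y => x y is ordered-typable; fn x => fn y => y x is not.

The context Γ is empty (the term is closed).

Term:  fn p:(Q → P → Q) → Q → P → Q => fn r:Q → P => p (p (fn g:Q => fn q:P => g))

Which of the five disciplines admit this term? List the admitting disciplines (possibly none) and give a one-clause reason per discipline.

accepted by: unrestricted
use counts: p (λ-bound) ×2; r (λ-bound) ×0; g (λ-bound) ×1; q (λ-bound) ×0
left-to-right use order: p, p, g
typing: ✓ — ((Q → P → Q) → Q → P → Q) → (Q → P) → Q → P → Q
ordered: ✗, p ×2 used more than once (contraction); needs weakening: r, q unused
linear: ✗, p ×2 used more than once (contraction); needs weakening: r, q unused
affine: ✗, p ×2 used more than once (contraction)
relevant: ✗, needs weakening: r, q unused
unrestricted: ✓, simply typable at ((Q → P → Q) → Q → P → Q) → (Q → P) → Q → P → Q; W, C, E all held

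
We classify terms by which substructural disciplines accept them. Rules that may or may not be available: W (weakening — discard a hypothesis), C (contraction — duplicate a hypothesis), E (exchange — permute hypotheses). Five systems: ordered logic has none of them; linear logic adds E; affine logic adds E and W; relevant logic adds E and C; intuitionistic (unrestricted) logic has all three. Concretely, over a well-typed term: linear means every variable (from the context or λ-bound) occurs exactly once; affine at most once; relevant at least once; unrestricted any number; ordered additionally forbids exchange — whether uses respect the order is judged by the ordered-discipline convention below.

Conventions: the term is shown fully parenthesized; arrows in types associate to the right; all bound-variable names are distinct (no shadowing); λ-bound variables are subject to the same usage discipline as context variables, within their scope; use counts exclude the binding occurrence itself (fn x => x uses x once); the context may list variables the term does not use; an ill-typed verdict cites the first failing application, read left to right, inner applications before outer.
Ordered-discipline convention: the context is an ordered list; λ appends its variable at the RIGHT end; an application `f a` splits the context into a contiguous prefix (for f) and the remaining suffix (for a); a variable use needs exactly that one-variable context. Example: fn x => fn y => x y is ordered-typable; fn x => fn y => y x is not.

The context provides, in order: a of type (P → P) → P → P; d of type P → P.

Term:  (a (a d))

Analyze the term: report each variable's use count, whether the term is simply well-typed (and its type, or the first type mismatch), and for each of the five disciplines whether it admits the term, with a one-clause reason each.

usage: a ×2, d ×1
use order (left to right): a, a, d
typing: the term checks, with type P → P
ordered: ✗, uses contraction: a ×2
linear: ✗, uses contraction: a ×2
affine: ✗, uses contraction: a ×2
relevant: ✓, a, d: all used, weakening unneeded
unrestricted: ✓, type-checks (P → P) and nothing is barred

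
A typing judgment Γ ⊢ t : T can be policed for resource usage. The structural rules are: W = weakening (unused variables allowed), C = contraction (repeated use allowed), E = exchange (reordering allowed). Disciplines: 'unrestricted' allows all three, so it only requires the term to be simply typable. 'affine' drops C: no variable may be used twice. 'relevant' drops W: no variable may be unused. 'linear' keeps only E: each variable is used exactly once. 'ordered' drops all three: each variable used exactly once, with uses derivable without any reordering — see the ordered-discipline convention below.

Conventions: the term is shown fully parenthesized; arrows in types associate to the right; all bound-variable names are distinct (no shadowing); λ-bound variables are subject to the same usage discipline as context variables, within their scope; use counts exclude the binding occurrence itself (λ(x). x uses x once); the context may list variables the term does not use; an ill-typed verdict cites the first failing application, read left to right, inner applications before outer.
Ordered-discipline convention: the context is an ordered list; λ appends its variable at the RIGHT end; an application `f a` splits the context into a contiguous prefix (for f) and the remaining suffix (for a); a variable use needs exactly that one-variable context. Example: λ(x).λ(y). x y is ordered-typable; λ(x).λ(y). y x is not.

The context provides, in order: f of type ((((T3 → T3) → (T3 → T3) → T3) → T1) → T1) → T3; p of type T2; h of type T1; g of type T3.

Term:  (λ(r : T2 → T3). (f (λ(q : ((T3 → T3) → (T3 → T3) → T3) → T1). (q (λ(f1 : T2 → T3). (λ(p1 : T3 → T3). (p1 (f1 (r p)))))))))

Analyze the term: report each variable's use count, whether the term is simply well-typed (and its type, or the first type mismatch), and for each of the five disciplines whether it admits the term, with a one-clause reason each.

usage: f: 1, p: 1, h: 0, g: 0, r (bound): 1, q (bound): 1, f1 (bound): 1, p1 (bound): 1
order of uses: f, q, p1, f1, r, p
typing: ill-typed: a function awaiting T2 gets T3
ordered ✗ (a type mismatch blocks all five)
linear ✗ (the type mismatch rejects it)
affine ✗ (not simply typable)
relevant ✗ (fails simple typing)
unrestricted ✗ (a type mismatch blocks all five)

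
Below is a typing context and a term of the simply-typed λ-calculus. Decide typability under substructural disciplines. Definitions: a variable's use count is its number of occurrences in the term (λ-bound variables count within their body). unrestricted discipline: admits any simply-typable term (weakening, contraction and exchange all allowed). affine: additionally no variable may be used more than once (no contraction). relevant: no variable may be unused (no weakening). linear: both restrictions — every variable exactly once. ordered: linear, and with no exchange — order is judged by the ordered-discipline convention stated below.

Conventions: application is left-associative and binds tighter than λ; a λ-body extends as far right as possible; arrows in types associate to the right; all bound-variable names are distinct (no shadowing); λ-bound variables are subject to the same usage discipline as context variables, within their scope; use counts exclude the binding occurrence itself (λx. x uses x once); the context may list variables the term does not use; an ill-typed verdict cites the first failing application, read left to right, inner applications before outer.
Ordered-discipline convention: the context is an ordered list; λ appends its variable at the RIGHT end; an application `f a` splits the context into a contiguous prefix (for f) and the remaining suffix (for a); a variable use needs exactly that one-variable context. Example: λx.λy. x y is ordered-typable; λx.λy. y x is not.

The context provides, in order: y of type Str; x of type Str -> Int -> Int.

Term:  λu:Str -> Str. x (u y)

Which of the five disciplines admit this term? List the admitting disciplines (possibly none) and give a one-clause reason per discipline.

admitted by: linear, affine, relevant, unrestricted
use counts: y ×1; x ×1; u [bound] ×1
order of uses: x, u, y
typing: well-typed — term : (Str -> Str) -> Int -> Int
ordered: ✗, no ordered split (uses run x, u, y)
linear: ✓, y, x, u: one use apiece
affine: ✓, no duplicate uses among y, x, u
relevant: ✓, every one of y, x, u appears
unrestricted: ✓, typability at (Str -> Str) -> Int -> Int is all that's needed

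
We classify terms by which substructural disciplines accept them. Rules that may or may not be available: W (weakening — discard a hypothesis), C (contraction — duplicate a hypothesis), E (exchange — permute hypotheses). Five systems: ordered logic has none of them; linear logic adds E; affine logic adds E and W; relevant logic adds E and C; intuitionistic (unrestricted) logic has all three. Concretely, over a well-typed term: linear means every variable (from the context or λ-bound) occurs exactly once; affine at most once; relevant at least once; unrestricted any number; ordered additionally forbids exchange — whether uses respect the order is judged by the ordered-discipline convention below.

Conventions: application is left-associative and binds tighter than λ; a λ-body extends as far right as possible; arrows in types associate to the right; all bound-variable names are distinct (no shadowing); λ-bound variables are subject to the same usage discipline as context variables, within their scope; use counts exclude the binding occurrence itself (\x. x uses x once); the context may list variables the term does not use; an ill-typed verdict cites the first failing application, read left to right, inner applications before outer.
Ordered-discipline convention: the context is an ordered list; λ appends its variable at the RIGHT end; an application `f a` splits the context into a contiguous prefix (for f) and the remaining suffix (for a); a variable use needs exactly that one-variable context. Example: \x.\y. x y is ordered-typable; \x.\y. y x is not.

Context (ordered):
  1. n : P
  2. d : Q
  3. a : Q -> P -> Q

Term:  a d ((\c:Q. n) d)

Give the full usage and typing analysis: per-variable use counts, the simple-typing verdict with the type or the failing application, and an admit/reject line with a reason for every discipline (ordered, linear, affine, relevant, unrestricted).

usage: n: 1×, d: 2×, a: 1×, c [bound]: 0×
order of uses: a, d, n, d
typing: ✓ — Q
ordered: ✗ — d ×2 used more than once (contraction); unused: c — weakening required
linear: ✗ — d ×2 used more than once (contraction); unused: c — weakening required
affine: ✗ — d ×2 used more than once (contraction)
relevant: ✗ — unused: c — weakening required
unrestricted: ✓ — simply typable at Q; W, C, E all held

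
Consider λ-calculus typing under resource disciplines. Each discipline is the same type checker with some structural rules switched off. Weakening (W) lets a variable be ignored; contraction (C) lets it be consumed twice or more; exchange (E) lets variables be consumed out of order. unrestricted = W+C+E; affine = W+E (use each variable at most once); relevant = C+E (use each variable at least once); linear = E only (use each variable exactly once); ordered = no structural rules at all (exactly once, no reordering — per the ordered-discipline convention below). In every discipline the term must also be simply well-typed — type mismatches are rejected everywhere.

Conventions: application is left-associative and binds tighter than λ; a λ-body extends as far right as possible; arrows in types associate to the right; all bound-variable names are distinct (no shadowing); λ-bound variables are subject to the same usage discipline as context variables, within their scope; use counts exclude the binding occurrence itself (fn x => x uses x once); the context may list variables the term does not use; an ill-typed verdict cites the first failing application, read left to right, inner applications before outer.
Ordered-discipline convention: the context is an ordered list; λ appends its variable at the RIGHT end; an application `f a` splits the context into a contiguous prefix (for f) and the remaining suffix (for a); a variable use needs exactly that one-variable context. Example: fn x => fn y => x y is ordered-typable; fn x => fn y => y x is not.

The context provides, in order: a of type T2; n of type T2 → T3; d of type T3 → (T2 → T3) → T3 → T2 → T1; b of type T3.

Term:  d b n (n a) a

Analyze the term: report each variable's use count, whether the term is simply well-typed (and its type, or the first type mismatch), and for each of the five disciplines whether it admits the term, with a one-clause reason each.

usage: a: 2×; n: 2×; d: 1×; b: 1×
use order (left to right): d, b, n, n, a, a
typing: well-typed at T1
ordered ✗ (repeated use of a ×2, n ×2)
linear ✗ (repeated use of a ×2, n ×2)
affine ✗ (repeated use of a ×2, n ×2)
relevant ✓ (every one of a, n, d, b appears)
unrestricted ✓ (simply typable at T1; W, C, E all held)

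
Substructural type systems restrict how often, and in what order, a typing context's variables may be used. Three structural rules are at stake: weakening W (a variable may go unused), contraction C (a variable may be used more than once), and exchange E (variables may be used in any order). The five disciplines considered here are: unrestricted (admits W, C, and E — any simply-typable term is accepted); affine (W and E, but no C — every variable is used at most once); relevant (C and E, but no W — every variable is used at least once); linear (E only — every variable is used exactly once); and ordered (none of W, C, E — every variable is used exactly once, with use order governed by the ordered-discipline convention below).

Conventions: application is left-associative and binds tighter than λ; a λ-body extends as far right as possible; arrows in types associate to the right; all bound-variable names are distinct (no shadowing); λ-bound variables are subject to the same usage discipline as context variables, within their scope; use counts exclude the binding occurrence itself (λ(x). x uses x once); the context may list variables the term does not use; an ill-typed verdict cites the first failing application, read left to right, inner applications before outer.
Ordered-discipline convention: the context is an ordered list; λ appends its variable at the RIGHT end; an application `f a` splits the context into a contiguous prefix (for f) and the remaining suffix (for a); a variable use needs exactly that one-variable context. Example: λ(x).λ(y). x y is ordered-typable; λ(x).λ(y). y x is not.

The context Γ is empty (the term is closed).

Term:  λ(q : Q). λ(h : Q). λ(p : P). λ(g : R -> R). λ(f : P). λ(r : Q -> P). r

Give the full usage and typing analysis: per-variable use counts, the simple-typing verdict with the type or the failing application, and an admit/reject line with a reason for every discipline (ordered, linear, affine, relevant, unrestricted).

use counts: q [bound] ×0; h [bound] ×0; p [bound] ×0; g [bound] ×0; f [bound] ×0; r [bound] ×1
use order (left to right): r
typing: well-typed — term : Q -> Q -> P -> (R -> R) -> P -> (Q -> P) -> Q -> P
ordered: ✗, q, h, p, g, f left unused
linear: ✗, q, h, p, g, f left unused
affine: ✓, no duplicate uses among q, h, p, g, f, r
relevant: ✗, q, h, p, g, f left unused
unrestricted: ✓, well-typed at Q -> Q -> P -> (R -> R) -> P -> (Q -> P) -> Q -> P; no restrictions here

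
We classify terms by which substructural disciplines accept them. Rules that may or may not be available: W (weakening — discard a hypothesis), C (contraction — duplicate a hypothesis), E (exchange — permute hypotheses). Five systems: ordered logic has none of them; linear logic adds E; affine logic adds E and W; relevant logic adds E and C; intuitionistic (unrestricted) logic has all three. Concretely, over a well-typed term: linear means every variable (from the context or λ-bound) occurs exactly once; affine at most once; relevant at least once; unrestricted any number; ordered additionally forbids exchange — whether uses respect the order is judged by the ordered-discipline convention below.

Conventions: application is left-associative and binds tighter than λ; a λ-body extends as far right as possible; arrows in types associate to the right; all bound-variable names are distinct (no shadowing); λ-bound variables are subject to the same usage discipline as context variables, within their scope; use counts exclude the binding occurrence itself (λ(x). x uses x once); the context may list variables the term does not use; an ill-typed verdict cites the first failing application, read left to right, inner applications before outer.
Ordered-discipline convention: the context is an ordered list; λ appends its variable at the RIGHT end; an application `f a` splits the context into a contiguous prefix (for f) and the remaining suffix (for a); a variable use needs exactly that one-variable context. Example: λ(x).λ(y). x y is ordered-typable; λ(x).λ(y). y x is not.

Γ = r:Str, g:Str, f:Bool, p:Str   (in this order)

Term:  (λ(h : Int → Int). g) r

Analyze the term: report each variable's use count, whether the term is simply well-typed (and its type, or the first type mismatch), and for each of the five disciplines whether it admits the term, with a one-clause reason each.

use counts: r: 1; g: 1; f: 0; p: 0; h [bound]: 0
left-to-right use order: g, r
typing: ill-typed: argument of type Str where Int → Int is required
ordered: ✗, the type mismatch rejects it
linear: ✗, not simply typable
affine: ✗, fails simple typing
relevant: ✗, a type mismatch blocks all five
unrestricted: ✗, the type mismatch rejects it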